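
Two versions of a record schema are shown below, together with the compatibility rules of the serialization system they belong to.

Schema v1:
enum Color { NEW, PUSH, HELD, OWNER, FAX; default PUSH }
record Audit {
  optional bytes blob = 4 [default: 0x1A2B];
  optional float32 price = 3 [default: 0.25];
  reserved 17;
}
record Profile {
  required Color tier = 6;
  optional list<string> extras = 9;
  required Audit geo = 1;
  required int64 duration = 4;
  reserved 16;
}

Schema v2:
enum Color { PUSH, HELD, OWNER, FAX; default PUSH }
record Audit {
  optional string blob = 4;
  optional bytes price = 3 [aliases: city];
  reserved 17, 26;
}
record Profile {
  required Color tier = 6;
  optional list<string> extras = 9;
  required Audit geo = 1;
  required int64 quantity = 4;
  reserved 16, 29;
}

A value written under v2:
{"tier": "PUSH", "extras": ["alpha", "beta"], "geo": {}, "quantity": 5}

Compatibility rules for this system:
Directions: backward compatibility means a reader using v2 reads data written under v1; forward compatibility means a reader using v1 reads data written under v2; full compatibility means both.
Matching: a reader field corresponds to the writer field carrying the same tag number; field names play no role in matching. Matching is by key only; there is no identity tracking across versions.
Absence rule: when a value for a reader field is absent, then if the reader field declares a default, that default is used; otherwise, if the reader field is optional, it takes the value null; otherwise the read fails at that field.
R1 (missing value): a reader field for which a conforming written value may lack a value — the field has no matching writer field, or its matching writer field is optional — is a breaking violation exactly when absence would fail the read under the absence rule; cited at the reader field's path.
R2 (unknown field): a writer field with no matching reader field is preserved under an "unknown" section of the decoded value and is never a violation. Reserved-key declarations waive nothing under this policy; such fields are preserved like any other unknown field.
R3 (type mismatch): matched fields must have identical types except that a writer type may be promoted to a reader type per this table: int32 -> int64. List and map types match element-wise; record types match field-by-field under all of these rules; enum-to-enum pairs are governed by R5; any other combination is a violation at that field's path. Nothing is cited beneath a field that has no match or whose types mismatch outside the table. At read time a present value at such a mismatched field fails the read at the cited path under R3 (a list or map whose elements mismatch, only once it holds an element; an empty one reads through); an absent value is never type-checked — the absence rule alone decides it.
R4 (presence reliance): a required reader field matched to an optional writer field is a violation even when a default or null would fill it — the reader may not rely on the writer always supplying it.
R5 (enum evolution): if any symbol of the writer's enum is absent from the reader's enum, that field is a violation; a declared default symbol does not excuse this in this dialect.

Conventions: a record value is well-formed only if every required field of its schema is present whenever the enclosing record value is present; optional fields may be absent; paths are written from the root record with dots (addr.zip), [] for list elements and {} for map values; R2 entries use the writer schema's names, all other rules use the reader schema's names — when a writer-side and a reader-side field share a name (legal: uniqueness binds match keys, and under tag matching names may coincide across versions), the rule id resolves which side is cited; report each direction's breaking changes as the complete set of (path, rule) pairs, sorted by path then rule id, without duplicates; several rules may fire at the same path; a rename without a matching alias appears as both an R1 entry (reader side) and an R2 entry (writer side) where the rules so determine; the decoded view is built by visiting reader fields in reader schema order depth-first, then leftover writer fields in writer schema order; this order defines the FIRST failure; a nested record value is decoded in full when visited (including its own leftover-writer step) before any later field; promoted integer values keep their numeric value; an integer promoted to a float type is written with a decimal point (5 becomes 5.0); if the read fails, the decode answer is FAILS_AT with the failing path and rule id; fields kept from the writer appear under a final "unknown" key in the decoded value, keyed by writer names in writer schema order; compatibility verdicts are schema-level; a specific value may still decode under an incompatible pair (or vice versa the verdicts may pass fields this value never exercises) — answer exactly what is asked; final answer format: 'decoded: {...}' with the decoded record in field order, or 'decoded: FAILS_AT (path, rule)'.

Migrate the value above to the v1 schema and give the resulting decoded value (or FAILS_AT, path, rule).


decoded: {"tier": "PUSH", "extras": ["alpha", "beta"], "geo": {"blob": 0x1A2B, "price": 0.25}, "duration": 5}

the writer's type comes first in each Profile pair
migrating the Profile value to v1:
  tier := "PUSH"
  extras := ["alpha", "beta"]
  geo.blob := 0x1A2B (absent -> default)
  geo.price := 0.25 (absent -> default)
  duration := 5 (from writer quantity)
  => decoded: {"tier": "PUSH", "extras": ["alpha", "beta"], "geo": {"blob": 0x1A2B, "price": 0.25}, "duration": 5}
checking off the Profile differences that do not matter here:
  field price in record Audit: type float32 changed to bytes (its default is dropped) -> shifts the Profile verdicts, not this decode
  enum Color (field tier in record Profile): symbol NEW removed -> shifts the Profile verdicts, not this decode
  field blob in record Audit: type bytes changed to string (its default is dropped) -> shifts the Profile verdicts, not this decode
  renamed field duration to quantity in record Profile -> no rule fires on it and the decoded Profile view is identical with or without it


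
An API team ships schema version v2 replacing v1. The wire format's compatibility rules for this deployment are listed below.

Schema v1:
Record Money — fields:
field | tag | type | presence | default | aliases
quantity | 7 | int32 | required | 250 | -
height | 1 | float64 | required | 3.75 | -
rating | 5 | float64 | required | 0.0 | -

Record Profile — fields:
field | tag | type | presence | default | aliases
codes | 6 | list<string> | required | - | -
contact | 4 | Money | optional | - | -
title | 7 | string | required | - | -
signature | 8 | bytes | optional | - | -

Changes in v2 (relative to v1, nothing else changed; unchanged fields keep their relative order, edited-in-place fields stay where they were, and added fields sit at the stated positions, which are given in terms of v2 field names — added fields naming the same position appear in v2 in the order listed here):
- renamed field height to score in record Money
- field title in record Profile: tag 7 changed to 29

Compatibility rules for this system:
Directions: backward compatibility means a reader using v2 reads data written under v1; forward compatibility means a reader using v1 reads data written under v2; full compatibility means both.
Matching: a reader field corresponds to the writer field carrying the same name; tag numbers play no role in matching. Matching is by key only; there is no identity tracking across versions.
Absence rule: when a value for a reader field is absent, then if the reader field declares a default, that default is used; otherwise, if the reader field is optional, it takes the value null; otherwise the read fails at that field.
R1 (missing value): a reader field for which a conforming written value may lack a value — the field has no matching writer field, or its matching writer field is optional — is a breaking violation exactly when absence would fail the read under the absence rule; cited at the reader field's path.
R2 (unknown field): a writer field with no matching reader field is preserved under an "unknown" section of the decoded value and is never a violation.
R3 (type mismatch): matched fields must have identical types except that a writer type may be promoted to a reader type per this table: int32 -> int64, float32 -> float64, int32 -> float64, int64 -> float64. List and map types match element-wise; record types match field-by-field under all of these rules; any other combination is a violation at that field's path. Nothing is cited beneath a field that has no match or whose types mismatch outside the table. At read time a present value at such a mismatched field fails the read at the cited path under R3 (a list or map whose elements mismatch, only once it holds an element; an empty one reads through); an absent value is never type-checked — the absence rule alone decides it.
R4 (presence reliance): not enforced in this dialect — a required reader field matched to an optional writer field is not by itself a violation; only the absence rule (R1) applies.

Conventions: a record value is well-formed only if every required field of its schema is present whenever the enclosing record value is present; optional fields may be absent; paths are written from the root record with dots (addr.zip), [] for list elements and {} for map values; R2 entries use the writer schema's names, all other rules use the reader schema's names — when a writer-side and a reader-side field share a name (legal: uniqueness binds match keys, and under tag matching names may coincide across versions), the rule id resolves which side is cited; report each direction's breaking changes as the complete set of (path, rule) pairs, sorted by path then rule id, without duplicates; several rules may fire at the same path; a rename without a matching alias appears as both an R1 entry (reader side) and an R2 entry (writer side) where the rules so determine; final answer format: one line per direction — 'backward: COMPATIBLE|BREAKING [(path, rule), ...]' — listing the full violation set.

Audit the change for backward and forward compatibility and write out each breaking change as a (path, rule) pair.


backward: COMPATIBLE []; forward: COMPATIBLE []

each type pair in Profile: writer, then reader
backward pass over Profile, reader schema v2, writer schema v1:
  codes: paired with writer codes (list<string> -> list<string>; writer required)
  contact: paired with writer contact (Money -> Money; writer optional)
  title: paired with writer title (string -> string; writer required)
  signature: paired with writer signature (bytes -> bytes; writer optional)
  contact.quantity: paired with writer contact.quantity (int32 -> int32; writer required)
  contact.score: no writer-side match
  contact.rating: paired with writer contact.rating (float64 -> float64; writer required)
  leftover writer field: contact.height
  => no violations; backward on Profile: COMPATIBLE
forward pass over Profile, reader schema v1, writer schema v2:
  codes: paired with writer codes (list<string> -> list<string>; writer required)
  contact: paired with writer contact (Money -> Money; writer optional)
  title: paired with writer title (string -> string; writer required)
  signature: paired with writer signature (bytes -> bytes; writer optional)
  contact.quantity: paired with writer contact.quantity (int32 -> int32; writer required)
  contact.height: no writer-side match
  contact.rating: paired with writer contact.rating (float64 -> float64; writer required)
  leftover writer field: contact.score
  => no violations; forward on Profile: COMPATIBLE


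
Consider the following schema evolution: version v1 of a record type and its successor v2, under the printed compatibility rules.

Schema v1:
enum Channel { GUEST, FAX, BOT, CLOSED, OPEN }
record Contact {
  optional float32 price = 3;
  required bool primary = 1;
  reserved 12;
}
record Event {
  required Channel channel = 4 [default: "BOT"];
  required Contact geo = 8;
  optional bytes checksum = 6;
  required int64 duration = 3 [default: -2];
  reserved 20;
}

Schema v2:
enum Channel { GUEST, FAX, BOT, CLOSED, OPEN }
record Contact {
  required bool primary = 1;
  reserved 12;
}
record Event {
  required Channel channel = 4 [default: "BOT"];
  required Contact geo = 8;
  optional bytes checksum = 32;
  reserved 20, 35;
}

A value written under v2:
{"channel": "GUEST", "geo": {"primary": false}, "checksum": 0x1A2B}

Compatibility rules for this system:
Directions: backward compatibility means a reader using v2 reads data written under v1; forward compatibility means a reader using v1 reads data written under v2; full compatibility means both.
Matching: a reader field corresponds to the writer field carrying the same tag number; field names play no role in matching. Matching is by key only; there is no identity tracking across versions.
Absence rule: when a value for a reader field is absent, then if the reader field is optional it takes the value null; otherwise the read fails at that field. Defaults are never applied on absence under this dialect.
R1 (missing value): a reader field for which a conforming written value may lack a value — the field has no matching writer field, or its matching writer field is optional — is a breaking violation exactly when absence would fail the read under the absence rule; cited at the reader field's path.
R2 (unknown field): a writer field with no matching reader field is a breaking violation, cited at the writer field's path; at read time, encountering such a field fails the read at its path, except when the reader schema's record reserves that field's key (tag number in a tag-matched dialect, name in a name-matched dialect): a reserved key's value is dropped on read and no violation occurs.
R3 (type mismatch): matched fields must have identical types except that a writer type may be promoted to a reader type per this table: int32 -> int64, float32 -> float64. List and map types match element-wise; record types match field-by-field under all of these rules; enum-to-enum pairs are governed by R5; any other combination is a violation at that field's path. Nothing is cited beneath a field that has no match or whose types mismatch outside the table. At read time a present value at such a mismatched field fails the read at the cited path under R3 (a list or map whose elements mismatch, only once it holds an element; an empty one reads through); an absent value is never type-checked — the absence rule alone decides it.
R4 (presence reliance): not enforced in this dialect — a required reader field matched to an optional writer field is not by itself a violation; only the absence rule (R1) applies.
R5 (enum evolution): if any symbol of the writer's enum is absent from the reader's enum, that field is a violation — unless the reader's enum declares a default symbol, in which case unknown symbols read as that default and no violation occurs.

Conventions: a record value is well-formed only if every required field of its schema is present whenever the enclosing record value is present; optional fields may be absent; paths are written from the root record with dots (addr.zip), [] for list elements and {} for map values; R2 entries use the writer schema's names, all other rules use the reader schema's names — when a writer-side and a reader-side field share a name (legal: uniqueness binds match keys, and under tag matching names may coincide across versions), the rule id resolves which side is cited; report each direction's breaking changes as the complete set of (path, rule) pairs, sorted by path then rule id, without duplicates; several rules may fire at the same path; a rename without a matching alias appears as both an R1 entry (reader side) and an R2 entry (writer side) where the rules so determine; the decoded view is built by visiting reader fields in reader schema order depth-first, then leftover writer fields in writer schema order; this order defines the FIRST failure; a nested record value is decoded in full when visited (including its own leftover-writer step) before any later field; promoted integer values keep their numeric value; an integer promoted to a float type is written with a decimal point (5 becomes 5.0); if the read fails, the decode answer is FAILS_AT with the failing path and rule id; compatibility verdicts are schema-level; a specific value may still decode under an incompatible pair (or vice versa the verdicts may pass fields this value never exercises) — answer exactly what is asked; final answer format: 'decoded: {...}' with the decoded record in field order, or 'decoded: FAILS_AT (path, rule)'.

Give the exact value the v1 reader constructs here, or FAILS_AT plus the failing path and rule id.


decoded: FAILS_AT (duration, R1)

in Event below, arrows point writer -> reader
decode walk for Event under reader schema v1:
  channel := "GUEST"
  geo.price := null (absent, optional -> null)
  geo.primary := false
  checksum := null (absent, optional -> null)
  read fails at duration under R1 (no fill)
  => FAILS_AT (duration, R1)
checking off the Event differences that do not matter here:
  field checksum in record Event: tag 6 changed to 32 -> affects the rule determinations only; this particular Event value decodes identically
  removed field price from record Contact -> affects the rule determinations only; this particular Event value decodes identically


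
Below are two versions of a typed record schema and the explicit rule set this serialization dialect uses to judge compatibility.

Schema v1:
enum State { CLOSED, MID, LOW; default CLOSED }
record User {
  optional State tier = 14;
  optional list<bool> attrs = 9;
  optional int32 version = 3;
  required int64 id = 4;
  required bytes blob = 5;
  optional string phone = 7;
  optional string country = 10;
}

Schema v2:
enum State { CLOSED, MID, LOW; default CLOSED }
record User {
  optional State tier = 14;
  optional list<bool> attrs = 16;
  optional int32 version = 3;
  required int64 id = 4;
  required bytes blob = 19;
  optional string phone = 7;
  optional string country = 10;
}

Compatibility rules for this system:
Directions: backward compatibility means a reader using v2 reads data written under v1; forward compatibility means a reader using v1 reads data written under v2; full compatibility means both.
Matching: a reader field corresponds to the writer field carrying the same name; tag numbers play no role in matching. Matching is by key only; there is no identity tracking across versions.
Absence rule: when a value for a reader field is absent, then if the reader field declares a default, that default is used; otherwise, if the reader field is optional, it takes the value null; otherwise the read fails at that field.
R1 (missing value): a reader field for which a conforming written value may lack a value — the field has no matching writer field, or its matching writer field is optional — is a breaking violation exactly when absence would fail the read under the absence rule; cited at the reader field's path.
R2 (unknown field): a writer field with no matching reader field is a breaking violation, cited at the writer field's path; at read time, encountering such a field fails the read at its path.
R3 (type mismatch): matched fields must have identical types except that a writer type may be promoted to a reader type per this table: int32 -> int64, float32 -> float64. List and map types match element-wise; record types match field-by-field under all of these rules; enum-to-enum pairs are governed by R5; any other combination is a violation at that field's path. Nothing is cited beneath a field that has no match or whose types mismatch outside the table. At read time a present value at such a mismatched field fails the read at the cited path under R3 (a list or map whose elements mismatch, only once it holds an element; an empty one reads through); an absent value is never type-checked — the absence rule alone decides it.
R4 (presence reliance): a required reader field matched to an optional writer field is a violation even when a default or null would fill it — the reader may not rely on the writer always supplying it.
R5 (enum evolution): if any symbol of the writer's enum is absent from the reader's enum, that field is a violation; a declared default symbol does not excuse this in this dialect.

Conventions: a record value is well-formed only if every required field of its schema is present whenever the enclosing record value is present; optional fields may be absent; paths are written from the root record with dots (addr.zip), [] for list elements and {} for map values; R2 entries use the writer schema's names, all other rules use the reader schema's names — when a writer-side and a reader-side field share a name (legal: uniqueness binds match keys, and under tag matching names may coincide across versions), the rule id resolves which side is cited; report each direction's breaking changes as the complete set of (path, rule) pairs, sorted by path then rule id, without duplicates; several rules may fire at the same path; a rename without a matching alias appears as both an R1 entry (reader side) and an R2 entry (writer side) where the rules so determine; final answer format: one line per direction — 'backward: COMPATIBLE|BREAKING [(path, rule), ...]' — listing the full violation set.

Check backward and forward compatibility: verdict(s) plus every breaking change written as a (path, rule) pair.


backward: COMPATIBLE []; forward: COMPATIBLE []

the writer's type comes first in each User pair
backward analysis of User with v2 as reader and v1 as writer:
  writer optional, State -> State: reader tier maps from writer tier
  writer optional, list<bool> -> list<bool>: reader attrs maps from writer attrs
  writer optional, int32 -> int32: reader version maps from writer version
  writer required, int64 -> int64: reader id maps from writer id
  writer required, bytes -> bytes: reader blob maps from writer blob
  writer optional, string -> string: reader phone maps from writer phone
  writer optional, string -> string: reader country maps from writer country
  nothing fires on User: backward is COMPATIBLE
forward analysis of User with v1 as reader and v2 as writer:
  writer optional, State -> State: reader tier maps from writer tier
  writer optional, list<bool> -> list<bool>: reader attrs maps from writer attrs
  writer optional, int32 -> int32: reader version maps from writer version
  writer required, int64 -> int64: reader id maps from writer id
  writer required, bytes -> bytes: reader blob maps from writer blob
  writer optional, string -> string: reader phone maps from writer phone
  writer optional, string -> string: reader country maps from writer country
  nothing fires on User: forward is COMPATIBLE


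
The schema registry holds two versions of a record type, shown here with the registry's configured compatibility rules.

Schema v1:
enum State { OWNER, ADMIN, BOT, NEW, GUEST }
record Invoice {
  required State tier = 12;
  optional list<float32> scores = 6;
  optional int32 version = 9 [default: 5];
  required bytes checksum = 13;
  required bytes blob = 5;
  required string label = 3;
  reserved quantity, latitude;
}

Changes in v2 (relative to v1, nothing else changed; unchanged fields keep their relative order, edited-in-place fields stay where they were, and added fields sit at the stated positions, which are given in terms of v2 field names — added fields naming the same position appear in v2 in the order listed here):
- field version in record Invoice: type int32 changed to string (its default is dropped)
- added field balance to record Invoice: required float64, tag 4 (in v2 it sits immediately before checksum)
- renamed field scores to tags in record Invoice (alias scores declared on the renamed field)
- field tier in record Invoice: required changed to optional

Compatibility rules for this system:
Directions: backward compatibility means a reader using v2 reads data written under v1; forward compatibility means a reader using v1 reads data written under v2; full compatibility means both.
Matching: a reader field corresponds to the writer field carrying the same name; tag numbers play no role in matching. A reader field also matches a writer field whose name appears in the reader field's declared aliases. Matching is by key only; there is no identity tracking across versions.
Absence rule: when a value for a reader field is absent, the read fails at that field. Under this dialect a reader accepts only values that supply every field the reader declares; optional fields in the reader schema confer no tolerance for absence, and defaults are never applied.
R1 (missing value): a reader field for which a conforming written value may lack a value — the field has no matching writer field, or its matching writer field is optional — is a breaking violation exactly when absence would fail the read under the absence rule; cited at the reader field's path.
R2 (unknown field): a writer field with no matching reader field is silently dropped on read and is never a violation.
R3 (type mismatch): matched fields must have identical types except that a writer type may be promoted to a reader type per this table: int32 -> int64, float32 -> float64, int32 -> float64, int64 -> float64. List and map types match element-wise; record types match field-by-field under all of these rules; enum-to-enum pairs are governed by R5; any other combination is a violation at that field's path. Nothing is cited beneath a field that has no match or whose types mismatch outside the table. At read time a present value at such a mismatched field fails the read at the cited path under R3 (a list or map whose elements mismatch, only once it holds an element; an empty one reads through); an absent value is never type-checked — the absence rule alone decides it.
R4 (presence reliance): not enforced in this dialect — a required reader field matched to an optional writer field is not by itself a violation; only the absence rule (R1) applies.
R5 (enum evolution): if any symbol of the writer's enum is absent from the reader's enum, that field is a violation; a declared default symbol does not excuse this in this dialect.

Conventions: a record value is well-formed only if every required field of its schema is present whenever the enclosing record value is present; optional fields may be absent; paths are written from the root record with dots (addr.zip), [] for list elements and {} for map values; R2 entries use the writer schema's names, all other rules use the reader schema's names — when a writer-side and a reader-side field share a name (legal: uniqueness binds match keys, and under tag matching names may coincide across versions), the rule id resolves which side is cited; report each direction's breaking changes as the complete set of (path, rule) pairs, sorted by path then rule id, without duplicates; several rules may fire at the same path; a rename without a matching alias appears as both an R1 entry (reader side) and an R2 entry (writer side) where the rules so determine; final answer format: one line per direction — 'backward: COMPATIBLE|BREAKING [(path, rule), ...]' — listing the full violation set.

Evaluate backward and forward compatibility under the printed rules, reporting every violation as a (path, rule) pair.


backward: BREAKING [(balance, R1), (tags, R1), (version, R1), (version, R3)]; forward: BREAKING [(scores, R1), (tier, R1), (version, R1), (version, R3)]

arrows below run writer -> reader for Invoice
backward pass over Invoice, reader schema v2, writer schema v1:
  tier: State -> State, writer required; from tier
  tags: list<float32> -> list<float32>, writer optional; from scores
  version: int32 -> string, writer optional; from version
  balance: no writer match
  checksum: bytes -> bytes, writer required; from checksum
  blob: bytes -> bytes, writer required; from blob
  label: string -> string, writer required; from label
  breaking: (balance, R1)
  breaking: (tags, R1)
  breaking: (version, R1)
  breaking: (version, R3)
  => 4 violation(s): backward is BREAKING for Invoice
forward pass over Invoice, reader schema v1, writer schema v2:
  tier: State -> State, writer optional; from tier
  scores: no writer match
  version: string -> int32, writer optional; from version
  checksum: bytes -> bytes, writer required; from checksum
  blob: bytes -> bytes, writer required; from blob
  label: string -> string, writer required; from label
  tags (writer side), unknown to reader
  balance (writer side), unknown to reader
  breaking: (scores, R1)
  breaking: (tier, R1)
  breaking: (version, R1)
  breaking: (version, R3)
  => 4 violation(s): forward is BREAKING for Invoice


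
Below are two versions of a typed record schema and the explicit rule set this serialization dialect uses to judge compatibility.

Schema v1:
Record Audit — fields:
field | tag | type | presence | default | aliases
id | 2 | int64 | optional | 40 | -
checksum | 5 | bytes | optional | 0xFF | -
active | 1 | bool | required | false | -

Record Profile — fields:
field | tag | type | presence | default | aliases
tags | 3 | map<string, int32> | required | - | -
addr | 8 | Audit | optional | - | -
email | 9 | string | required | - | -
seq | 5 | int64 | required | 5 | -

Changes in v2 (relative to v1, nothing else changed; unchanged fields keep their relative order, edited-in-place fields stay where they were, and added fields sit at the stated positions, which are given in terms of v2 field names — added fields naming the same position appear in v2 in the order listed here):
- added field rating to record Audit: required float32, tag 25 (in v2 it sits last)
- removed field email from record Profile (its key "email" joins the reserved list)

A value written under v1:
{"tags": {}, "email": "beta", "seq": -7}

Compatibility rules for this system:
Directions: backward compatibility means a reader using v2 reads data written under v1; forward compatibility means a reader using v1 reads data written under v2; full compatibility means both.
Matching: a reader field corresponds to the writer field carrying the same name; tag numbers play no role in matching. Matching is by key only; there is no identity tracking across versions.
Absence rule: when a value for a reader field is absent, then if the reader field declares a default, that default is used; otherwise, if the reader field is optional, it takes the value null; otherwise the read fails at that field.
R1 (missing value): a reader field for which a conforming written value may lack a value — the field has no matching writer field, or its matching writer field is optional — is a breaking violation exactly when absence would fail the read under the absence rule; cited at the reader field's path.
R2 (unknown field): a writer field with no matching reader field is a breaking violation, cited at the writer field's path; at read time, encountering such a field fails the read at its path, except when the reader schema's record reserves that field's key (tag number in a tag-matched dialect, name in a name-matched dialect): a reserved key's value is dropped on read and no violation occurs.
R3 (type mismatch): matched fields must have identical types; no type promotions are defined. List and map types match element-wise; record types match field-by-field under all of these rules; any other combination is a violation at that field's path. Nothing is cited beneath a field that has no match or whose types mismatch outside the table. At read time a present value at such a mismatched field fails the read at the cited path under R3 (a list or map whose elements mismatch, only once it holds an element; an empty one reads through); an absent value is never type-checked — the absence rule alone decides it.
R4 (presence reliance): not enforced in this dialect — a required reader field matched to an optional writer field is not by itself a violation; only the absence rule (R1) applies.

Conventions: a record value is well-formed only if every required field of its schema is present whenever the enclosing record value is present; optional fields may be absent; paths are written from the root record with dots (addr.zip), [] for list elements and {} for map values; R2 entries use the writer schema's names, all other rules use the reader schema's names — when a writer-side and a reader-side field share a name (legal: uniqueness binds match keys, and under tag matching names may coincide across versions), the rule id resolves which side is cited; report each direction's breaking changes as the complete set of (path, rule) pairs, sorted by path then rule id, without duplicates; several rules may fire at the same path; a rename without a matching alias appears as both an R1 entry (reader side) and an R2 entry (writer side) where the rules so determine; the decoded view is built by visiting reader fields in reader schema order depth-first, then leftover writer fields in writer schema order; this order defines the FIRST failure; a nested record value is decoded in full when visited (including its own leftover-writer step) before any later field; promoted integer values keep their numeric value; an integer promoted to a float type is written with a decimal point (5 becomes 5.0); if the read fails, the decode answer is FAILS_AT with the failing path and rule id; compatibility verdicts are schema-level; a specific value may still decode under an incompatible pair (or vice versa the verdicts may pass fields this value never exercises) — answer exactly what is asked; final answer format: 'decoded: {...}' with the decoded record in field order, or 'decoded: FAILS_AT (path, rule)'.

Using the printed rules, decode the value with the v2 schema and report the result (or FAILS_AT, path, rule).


decoded: {"tags": {}, "addr": null, "seq": -7}

in Profile below, arrows point writer -> reader
decode (reader v2):
  tags := {}
  addr := null (absent, optional -> null)
  seq := -7
  writer email: reserved -> dropped
  => decoded: {"tags": {}, "addr": null, "seq": -7}
ruling out the remaining Profile differences:
  added field rating to record Audit: required float32, tag 25 (in v2 it sits last) -> affects the rule determinations only; this particular Profile value decodes identically


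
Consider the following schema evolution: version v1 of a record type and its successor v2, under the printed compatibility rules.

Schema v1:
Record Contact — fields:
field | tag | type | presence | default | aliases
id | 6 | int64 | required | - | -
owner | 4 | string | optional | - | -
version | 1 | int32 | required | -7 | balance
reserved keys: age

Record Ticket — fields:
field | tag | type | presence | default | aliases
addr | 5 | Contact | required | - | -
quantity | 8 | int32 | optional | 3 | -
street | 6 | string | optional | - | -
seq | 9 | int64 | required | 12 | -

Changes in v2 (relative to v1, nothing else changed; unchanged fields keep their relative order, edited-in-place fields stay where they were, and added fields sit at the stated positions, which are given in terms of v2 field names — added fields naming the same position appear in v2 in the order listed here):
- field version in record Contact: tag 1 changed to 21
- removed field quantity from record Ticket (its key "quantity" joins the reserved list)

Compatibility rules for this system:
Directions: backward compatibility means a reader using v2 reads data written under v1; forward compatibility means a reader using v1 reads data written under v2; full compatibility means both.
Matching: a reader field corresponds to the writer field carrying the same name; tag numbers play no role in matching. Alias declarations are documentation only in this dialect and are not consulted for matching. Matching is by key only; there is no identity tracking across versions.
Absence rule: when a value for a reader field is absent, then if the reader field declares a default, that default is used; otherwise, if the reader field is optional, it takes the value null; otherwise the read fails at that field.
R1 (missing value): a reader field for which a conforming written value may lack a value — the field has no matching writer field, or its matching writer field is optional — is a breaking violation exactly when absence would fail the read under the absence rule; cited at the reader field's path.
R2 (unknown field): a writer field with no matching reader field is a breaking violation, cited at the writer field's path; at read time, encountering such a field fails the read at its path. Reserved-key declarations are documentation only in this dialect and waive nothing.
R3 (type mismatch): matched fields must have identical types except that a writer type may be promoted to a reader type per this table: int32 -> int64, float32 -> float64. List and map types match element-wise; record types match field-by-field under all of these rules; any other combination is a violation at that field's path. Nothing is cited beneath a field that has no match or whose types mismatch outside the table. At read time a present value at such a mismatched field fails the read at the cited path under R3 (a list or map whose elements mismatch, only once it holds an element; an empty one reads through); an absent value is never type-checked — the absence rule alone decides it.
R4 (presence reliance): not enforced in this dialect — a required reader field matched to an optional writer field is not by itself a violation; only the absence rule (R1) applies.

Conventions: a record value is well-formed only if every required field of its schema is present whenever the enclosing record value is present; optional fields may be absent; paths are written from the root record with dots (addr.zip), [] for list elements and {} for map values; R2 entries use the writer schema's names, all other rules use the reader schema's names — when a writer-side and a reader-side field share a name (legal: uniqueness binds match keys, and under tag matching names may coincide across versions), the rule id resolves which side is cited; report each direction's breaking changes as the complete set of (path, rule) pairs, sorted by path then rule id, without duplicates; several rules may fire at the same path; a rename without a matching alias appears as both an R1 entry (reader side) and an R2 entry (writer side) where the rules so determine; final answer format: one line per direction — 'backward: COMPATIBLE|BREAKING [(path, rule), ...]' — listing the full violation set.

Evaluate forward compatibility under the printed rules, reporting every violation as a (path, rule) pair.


forward: COMPATIBLE []

each type pair in Ticket: writer, then reader
forward on Ticket — v1 reading data written by v2:
  addr: Contact -> Contact, writer required; from addr
  quantity: no writer-side match
  street: string -> string, writer optional; from street
  seq: int64 -> int64, writer required; from seq
  addr.id: int64 -> int64, writer required; from addr.id
  addr.owner: string -> string, writer optional; from addr.owner
  addr.version: int32 -> int32, writer required; from addr.version
  => forward verdict for Ticket: COMPATIBLE, no violations
the other Ticket changes do not affect what is asked:
  field version in record Contact: tag 1 changed to 21 -> fires no rule on Ticket, leaving the asked answer as it is
  removed field quantity from record Ticket (its key "quantity" joins the reserved list) -> its effect on Ticket is confined to the backward direction, not asked


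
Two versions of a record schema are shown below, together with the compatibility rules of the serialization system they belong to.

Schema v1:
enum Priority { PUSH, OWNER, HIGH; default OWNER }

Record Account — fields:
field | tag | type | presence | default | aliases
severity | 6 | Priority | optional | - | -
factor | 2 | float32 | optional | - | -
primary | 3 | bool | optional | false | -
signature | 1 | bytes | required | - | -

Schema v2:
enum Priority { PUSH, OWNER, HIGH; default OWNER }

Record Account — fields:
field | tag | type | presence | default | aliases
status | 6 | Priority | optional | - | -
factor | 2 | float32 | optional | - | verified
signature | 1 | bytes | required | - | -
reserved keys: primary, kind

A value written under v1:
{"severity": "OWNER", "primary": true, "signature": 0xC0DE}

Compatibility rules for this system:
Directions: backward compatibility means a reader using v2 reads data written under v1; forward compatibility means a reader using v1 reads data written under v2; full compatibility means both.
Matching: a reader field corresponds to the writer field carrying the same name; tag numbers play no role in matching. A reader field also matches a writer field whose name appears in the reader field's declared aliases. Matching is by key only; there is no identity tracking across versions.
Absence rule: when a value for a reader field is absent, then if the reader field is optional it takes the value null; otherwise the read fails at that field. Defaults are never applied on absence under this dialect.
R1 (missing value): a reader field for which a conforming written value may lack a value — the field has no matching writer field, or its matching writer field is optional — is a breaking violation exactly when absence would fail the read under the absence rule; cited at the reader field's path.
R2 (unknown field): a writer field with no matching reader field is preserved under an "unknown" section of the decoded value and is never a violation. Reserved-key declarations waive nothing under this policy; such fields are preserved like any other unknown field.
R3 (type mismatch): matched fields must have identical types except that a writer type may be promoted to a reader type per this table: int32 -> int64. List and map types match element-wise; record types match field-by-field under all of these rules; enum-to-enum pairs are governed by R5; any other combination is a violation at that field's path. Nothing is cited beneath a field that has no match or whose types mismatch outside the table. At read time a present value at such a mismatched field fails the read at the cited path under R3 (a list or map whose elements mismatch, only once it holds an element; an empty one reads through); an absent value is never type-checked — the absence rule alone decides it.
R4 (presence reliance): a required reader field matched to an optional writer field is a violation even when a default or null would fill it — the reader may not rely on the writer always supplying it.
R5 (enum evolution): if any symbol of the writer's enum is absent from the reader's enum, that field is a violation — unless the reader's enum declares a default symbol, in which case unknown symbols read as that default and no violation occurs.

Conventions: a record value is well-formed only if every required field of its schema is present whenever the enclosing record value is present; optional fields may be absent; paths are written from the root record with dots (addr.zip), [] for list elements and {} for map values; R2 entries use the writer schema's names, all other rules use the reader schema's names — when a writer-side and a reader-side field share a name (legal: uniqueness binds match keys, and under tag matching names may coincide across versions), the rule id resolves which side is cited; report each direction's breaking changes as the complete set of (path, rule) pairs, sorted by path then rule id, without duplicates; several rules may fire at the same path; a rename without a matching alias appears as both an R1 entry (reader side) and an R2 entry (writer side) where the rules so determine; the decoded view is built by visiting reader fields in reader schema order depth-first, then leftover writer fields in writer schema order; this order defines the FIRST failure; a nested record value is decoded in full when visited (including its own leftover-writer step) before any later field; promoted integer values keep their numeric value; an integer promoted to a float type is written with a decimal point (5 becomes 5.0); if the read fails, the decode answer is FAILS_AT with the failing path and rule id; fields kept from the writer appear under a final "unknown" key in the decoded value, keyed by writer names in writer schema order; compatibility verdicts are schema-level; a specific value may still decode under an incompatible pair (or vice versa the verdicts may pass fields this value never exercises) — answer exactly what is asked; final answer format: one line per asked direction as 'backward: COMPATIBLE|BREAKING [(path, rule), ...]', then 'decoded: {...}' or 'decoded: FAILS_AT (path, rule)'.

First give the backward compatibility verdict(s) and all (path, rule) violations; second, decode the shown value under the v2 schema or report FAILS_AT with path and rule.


each type pair in Account: writer, then reader
checking backward for Account: reader v2 against writer v1:
  status: no writer-side match
  factor: float32 -> float32, writer optional; from factor
  signature: bytes -> bytes, writer required; from signature
  leftover writer field: severity
  leftover writer field: primary
  => backward verdict for Account: COMPATIBLE, no violations
decoding the Account value with the v2 reader:
  status := null (absent, optional -> null)
  factor := null (absent, optional -> null)
  signature := 0xC0DE
  writer severity: kept under "unknown"
  writer primary: kept under "unknown"
  => decoded: {"status": null, "factor": null, "signature": 0xC0DE, "unknown": {"severity": "OWNER", "primary": true}}

backward: COMPATIBLE []; decoded: {"status": null, "factor": null, "signature": 0xC0DE, "unknown": {"severity": "OWNER", "primary": true}}
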